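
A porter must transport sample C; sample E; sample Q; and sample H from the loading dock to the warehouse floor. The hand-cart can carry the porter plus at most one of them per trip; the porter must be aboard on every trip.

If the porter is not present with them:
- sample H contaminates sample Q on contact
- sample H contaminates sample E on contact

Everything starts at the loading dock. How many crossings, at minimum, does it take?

9

Counting alone: the porter can take at most 1 across per trip to the warehouse floor, so moving all 4 needs at least 4 loaded trips out, with a return between consecutive ones — at least 7 crossings.
The safety rule pushes this higher. Following every safe sequence of crossings, the most of the 4 that can be at the warehouse floor as the hand-cart arrives there on crossing 7 is 3 — never all 4.
So no plan with fewer than 9 crossings exists, and this one achieves 9:
1. Porter goes to the warehouse floor with sample H.  [the loading dock: sample C, sample E, sample Q | the warehouse floor: sample H]
2. Porter goes back to the loading dock alone.  [the loading dock: sample C, sample E, sample Q | the warehouse floor: sample H]
3. Porter goes to the warehouse floor with sample C.  [the loading dock: sample E, sample Q | the warehouse floor: sample C, sample H]
4. Porter goes back to the loading dock alone.  [the loading dock: sample E, sample Q | the warehouse floor: sample C, sample H]
5. Porter goes to the warehouse floor with sample E.  [the loading dock: sample Q | the warehouse floor: sample C, sample E, sample H]
6. Porter goes back to the loading dock with sample H.  [the loading dock: sample H, sample Q | the warehouse floor: sample C, sample E]
7. Porter goes to the warehouse floor with sample Q.  [the loading dock: sample H | the warehouse floor: sample C, sample E, sample Q]
8. Porter goes back to the loading dock alone.  [the loading dock: sample H | the warehouse floor: sample C, sample E, sample Q]
9. Porter goes to the warehouse floor with sample H.  [the loading dock: — | the warehouse floor: sample C, sample E, sample H, sample Q]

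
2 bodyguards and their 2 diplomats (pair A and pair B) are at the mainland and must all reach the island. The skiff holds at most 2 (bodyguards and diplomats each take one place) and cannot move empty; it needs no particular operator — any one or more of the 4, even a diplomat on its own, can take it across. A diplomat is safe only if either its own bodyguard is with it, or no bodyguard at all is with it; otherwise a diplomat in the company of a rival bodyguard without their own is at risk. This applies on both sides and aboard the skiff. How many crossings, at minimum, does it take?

5

Counting alone: each trip to the island takes at most 2 across and each return brings at least 1 back, so after t trips out (and t−1 returns) at most 2t − (t−1) of the 4 are across; that first reaches 4 at t = 3, so at least 5 crossings are needed.
The plan below uses exactly 5 crossings, so it is optimal:
1. bodyguard A and diplomat A cross → the island.
2. bodyguard A crosses ← the mainland.
3. bodyguard A and bodyguard B cross → the island.
4. bodyguard B crosses ← the mainland.
5. bodyguard B and diplomat B cross → the island.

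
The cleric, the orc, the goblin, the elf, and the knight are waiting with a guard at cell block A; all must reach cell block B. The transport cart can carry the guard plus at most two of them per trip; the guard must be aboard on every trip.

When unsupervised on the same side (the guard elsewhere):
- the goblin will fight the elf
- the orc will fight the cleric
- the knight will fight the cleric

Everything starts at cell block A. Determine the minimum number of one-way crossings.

5

Counting alone: the guard can take at most 2 across per trip to cell block B, so moving all 5 needs at least 3 loaded trips out, with a return between consecutive ones — at least 5 crossings.
The plan below uses exactly 5 crossings, so it is optimal:
1. Guard goes to cell block B with the cleric and the goblin.
2. Guard goes back to cell block A alone.
3. Guard goes to cell block B with the knight and the orc.
4. Guard goes back to cell block A with the cleric.
5. Guard goes to cell block B with the cleric and the elf.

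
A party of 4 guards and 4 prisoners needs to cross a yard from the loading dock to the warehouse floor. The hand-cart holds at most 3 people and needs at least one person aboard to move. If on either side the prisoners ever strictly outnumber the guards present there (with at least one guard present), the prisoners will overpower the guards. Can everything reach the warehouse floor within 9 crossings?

Yes — this plan uses 9 crossings (≤ 9):
1. 2 prisoners → the warehouse floor.  (the loading dock: 4G 2P; the warehouse floor: 0G 2P)
2. 1 prisoner ← the loading dock.  (the loading dock: 4G 3P; the warehouse floor: 0G 1P)
3. 3 prisoners → the warehouse floor.  (the loading dock: 4G 0P; the warehouse floor: 0G 4P)
4. 1 prisoner ← the loading dock.  (the loading dock: 4G 1P; the warehouse floor: 0G 3P)
5. 3 guards → the warehouse floor.  (the loading dock: 1G 1P; the warehouse floor: 3G 3P)
6. 1 guard and 1 prisoner ← the loading dock.  (the loading dock: 2G 2P; the warehouse floor: 2G 2P)
7. 2 guards → the warehouse floor.  (the loading dock: 0G 2P; the warehouse floor: 4G 2P)
8. 1 prisoner ← the loading dock.  (the loading dock: 0G 3P; the warehouse floor: 4G 1P)
9. 3 prisoners → the warehouse floor.  (the loading dock: 0G 0P; the warehouse floor: 4G 4P)

Yes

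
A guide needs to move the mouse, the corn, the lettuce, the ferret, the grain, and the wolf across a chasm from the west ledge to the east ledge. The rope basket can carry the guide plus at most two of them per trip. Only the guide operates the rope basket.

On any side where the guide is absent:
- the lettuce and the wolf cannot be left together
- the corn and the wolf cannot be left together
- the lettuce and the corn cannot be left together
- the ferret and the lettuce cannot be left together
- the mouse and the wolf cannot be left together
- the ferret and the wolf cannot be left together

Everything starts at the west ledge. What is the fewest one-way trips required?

Counting alone: the guide can take at most 2 across per trip to the east ledge, so moving all 6 needs at least 3 loaded trips out, with a return between consecutive ones — at least 5 crossings.
The safety rule pushes this higher. Following every safe sequence of crossings, the most of the 6 that can be at the east ledge as the rope basket arrives there on crossings 5, 7 is 4, 5 respectively — never all 6.
So no plan with fewer than 9 crossings exists, and this one achieves 9:
1. Guide goes to the east ledge with the lettuce and the wolf.  [the west ledge: the corn, the ferret, the grain, the mouse | the east ledge: the lettuce, the wolf]
2. Guide goes back to the west ledge with the lettuce.  [the west ledge: the corn, the ferret, the grain, the lettuce, the mouse | the east ledge: the wolf]
3. Guide goes to the east ledge with the lettuce and the mouse.  [the west ledge: the corn, the ferret, the grain | the east ledge: the lettuce, the mouse, the wolf]
4. Guide goes back to the west ledge with the wolf.  [the west ledge: the corn, the ferret, the grain, the wolf | the east ledge: the lettuce, the mouse]
5. Guide goes to the east ledge with the corn and the ferret.  [the west ledge: the grain, the wolf | the east ledge: the corn, the ferret, the lettuce, the mouse]
6. Guide goes back to the west ledge with the lettuce.  [the west ledge: the grain, the lettuce, the wolf | the east ledge: the corn, the ferret, the mouse]
7. Guide goes to the east ledge with the grain and the lettuce.  [the west ledge: the wolf | the east ledge: the corn, the ferret, the grain, the lettuce, the mouse]
8. Guide goes back to the west ledge with the lettuce.  [the west ledge: the lettuce, the wolf | the east ledge: the corn, the ferret, the grain, the mouse]
9. Guide goes to the east ledge with the lettuce and the wolf.  [the west ledge: — | the east ledge: the corn, the ferret, the grain, the lettuce, the mouse, the wolf]

9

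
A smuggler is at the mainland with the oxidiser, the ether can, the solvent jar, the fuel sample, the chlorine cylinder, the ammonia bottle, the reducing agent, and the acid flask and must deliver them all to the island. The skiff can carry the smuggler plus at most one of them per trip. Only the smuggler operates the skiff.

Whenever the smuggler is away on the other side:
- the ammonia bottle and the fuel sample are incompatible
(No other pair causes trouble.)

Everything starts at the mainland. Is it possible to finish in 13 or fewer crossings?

Counting alone: the smuggler can take at most 1 across per trip to the island, so moving all 8 needs at least 8 loaded trips out, with a return between consecutive ones — at least 15 crossings.
Since 13 < 15, 13 crossings cannot be enough. (The shortest complete plan in fact takes 15:)
1. Smuggler goes to the island with the fuel sample.  [the mainland: the acid flask, the ammonia bottle, the chlorine cylinder, the ether can, the oxidiser, the reducing agent, the solvent jar | the island: the fuel sample]
2. Smuggler goes back to the mainland alone.  [the mainland: the acid flask, the ammonia bottle, the chlorine cylinder, the ether can, the oxidiser, the reducing agent, the solvent jar | the island: the fuel sample]
3. Smuggler goes to the island with the oxidiser.  [the mainland: the acid flask, the ammonia bottle, the chlorine cylinder, the ether can, the reducing agent, the solvent jar | the island: the fuel sample, the oxidiser]
4. Smuggler goes back to the mainland alone.  [the mainland: the acid flask, the ammonia bottle, the chlorine cylinder, the ether can, the reducing agent, the solvent jar | the island: the fuel sample, the oxidiser]
5. Smuggler goes to the island with the ether can.  [the mainland: the acid flask, the ammonia bottle, the chlorine cylinder, the reducing agent, the solvent jar | the island: the ether can, the fuel sample, the oxidiser]
6. Smuggler goes back to the mainland alone.  [the mainland: the acid flask, the ammonia bottle, the chlorine cylinder, the reducing agent, the solvent jar | the island: the ether can, the fuel sample, the oxidiser]
7. Smuggler goes to the island with the solvent jar.  [the mainland: the acid flask, the ammonia bottle, the chlorine cylinder, the reducing agent | the island: the ether can, the fuel sample, the oxidiser, the solvent jar]
8. Smuggler goes back to the mainland alone.  [the mainland: the acid flask, the ammonia bottle, the chlorine cylinder, the reducing agent | the island: the ether can, the fuel sample, the oxidiser, the solvent jar]
9. Smuggler goes to the island with the chlorine cylinder.  [the mainland: the acid flask, the ammonia bottle, the reducing agent | the island: the chlorine cylinder, the ether can, the fuel sample, the oxidiser, the solvent jar]
10. Smuggler goes back to the mainland alone.  [the mainland: the acid flask, the ammonia bottle, the reducing agent | the island: the chlorine cylinder, the ether can, the fuel sample, the oxidiser, the solvent jar]
11. Smuggler goes to the island with the reducing agent.  [the mainland: the acid flask, the ammonia bottle | the island: the chlorine cylinder, the ether can, the fuel sample, the oxidiser, the reducing agent, the solvent jar]
12. Smuggler goes back to the mainland alone.  [the mainland: the acid flask, the ammonia bottle | the island: the chlorine cylinder, the ether can, the fuel sample, the oxidiser, the reducing agent, the solvent jar]
13. Smuggler goes to the island with the acid flask.  [the mainland: the ammonia bottle | the island: the acid flask, the chlorine cylinder, the ether can, the fuel sample, the oxidiser, the reducing agent, the solvent jar]
14. Smuggler goes back to the mainland alone.  [the mainland: the ammonia bottle | the island: the acid flask, the chlorine cylinder, the ether can, the fuel sample, the oxidiser, the reducing agent, the solvent jar]
15. Smuggler goes to the island with the ammonia bottle.  [the mainland: — | the island: the acid flask, the ammonia bottle, the chlorine cylinder, the ether can, the fuel sample, the oxidiser, the reducing agent, the solvent jar]

No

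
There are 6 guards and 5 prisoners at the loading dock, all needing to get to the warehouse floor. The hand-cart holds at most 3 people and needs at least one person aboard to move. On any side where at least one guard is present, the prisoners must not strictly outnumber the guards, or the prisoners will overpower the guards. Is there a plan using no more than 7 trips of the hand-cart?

No

Counting alone: each trip to the warehouse floor takes at most 3 across and each return brings at least 1 back, so after t trips out (and t−1 returns) at most 3t − (t−1) of the 11 are across; that first reaches 11 at t = 5, so at least 9 crossings are needed.
Since 7 < 9, 7 crossings cannot be enough. (The shortest complete plan in fact takes 9:)
1. 3 prisoners → the warehouse floor.  (the loading dock: 6G 2P; the warehouse floor: 0G 3P)
2. 1 prisoner ← the loading dock.  (the loading dock: 6G 3P; the warehouse floor: 0G 2P)
3. 3 guards → the warehouse floor.  (the loading dock: 3G 3P; the warehouse floor: 3G 2P)
4. 1 guard ← the loading dock.  (the loading dock: 4G 3P; the warehouse floor: 2G 2P)
5. 2 guards and 1 prisoner → the warehouse floor.  (the loading dock: 2G 2P; the warehouse floor: 4G 3P)
6. 1 guard ← the loading dock.  (the loading dock: 3G 2P; the warehouse floor: 3G 3P)
7. 2 guards and 1 prisoner → the warehouse floor.  (the loading dock: 1G 1P; the warehouse floor: 5G 4P)
8. 1 guard ← the loading dock.  (the loading dock: 2G 1P; the warehouse floor: 4G 4P)
9. 2 guards and 1 prisoner → the warehouse floor.  (the loading dock: 0G 0P; the warehouse floor: 6G 5P)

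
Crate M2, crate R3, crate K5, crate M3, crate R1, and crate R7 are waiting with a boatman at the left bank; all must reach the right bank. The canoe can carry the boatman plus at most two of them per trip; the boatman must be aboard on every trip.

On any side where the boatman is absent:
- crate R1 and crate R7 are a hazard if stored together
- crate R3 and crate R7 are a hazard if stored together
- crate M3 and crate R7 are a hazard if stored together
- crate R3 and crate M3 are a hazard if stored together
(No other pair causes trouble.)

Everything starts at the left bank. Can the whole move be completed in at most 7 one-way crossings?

No

Counting alone: the boatman can take at most 2 across per trip to the right bank, so moving all 6 needs at least 3 loaded trips out, with a return between consecutive ones — at least 5 crossings.
The safety rule pushes this higher. Following every safe sequence of crossings, the most of the 6 that can be at the right bank as the canoe arrives there on crossings 5, 7 is 4, 5 respectively — never all 6.
So the move cannot be finished within 7 crossings. (The shortest complete plan takes 9:)
1. Boatman goes to the right bank with crate R3 and crate R7.
2. Boatman goes back to the left bank with crate R3.
3. Boatman goes to the right bank with crate M2 and crate R3.
4. Boatman goes back to the left bank with crate R3.
5. Boatman goes to the right bank with crate K5 and crate R3.
6. Boatman goes back to the left bank with crate R3.
7. Boatman goes to the right bank with crate R1 and crate R3.
8. Boatman goes back to the left bank with crate R7.
9. Boatman goes to the right bank with crate M3 and crate R7.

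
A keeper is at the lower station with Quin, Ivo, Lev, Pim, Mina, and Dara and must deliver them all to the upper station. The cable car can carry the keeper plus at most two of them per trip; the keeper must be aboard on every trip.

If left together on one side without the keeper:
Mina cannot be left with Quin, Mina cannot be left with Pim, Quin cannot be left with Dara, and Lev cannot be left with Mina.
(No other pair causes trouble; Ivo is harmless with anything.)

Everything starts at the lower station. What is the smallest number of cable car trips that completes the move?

7

Counting alone: the keeper can take at most 2 across per trip to the upper station, so moving all 6 needs at least 3 loaded trips out, with a return between consecutive ones — at least 5 crossings.
The safety rule pushes this higher. Following every safe sequence of crossings, the most of the 6 that can be at the upper station as the cable car arrives there on crossing 5 is 5 — never all 6.
So no plan with fewer than 7 crossings exists, and this one achieves 7:
1. Keeper goes to the upper station with Mina and Quin.
2. Keeper goes back to the lower station with Quin.
3. Keeper goes to the upper station with Ivo and Quin.
4. Keeper goes back to the lower station with Mina.
5. Keeper goes to the upper station with Lev and Pim.
6. Keeper goes back to the lower station alone.
7. Keeper goes to the upper station with Dara and Mina.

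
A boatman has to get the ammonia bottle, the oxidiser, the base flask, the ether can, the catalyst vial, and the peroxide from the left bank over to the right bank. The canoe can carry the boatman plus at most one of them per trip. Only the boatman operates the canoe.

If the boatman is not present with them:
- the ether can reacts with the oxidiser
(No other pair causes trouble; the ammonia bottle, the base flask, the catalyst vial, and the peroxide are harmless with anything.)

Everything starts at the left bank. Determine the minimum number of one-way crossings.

11

Counting alone: the boatman can take at most 1 across per trip to the right bank, so moving all 6 needs at least 6 loaded trips out, with a return between consecutive ones — at least 11 crossings.
The plan below uses exactly 11 crossings, so it is optimal:
1. Boatman goes to the right bank with the oxidiser.
2. Boatman goes back to the left bank alone.
3. Boatman goes to the right bank with the ammonia bottle.
4. Boatman goes back to the left bank alone.
5. Boatman goes to the right bank with the base flask.
6. Boatman goes back to the left bank alone.
7. Boatman goes to the right bank with the catalyst vial.
8. Boatman goes back to the left bank alone.
9. Boatman goes to the right bank with the peroxide.
10. Boatman goes back to the left bank alone.
11. Boatman goes to the right bank with the ether can.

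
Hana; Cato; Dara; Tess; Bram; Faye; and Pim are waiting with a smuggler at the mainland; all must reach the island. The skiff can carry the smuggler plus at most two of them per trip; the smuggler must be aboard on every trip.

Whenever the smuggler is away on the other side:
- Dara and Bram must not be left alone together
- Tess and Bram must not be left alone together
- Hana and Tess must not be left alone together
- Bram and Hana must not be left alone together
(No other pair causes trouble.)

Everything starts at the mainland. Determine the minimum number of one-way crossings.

Counting alone: the smuggler can take at most 2 across per trip to the island, so moving all 7 needs at least 4 loaded trips out, with a return between consecutive ones — at least 7 crossings.
The safety rule pushes this higher. Following every safe sequence of crossings, the most of the 7 that can be at the island as the skiff arrives there on crossings 7, 9 is 5, 6 respectively — never all 7.
So no plan with fewer than 11 crossings exists, and this one achieves 11:
1. Smuggler goes to the island with Bram and Hana.  [the mainland: Cato, Dara, Faye, Pim, Tess | the island: Bram, Hana]
2. Smuggler goes back to the mainland with Hana.  [the mainland: Cato, Dara, Faye, Hana, Pim, Tess | the island: Bram]
3. Smuggler goes to the island with Cato and Hana.  [the mainland: Dara, Faye, Pim, Tess | the island: Bram, Cato, Hana]
4. Smuggler goes back to the mainland with Hana.  [the mainland: Dara, Faye, Hana, Pim, Tess | the island: Bram, Cato]
5. Smuggler goes to the island with Dara and Hana.  [the mainland: Faye, Pim, Tess | the island: Bram, Cato, Dara, Hana]
6. Smuggler goes back to the mainland with Bram.  [the mainland: Bram, Faye, Pim, Tess | the island: Cato, Dara, Hana]
7. Smuggler goes to the island with Faye and Tess.  [the mainland: Bram, Pim | the island: Cato, Dara, Faye, Hana, Tess]
8. Smuggler goes back to the mainland with Hana.  [the mainland: Bram, Hana, Pim | the island: Cato, Dara, Faye, Tess]
9. Smuggler goes to the island with Hana and Pim.  [the mainland: Bram | the island: Cato, Dara, Faye, Hana, Pim, Tess]
10. Smuggler goes back to the mainland with Hana.  [the mainland: Bram, Hana | the island: Cato, Dara, Faye, Pim, Tess]
11. Smuggler goes to the island with Bram and Hana.  [the mainland: — | the island: Bram, Cato, Dara, Faye, Hana, Pim, Tess]

11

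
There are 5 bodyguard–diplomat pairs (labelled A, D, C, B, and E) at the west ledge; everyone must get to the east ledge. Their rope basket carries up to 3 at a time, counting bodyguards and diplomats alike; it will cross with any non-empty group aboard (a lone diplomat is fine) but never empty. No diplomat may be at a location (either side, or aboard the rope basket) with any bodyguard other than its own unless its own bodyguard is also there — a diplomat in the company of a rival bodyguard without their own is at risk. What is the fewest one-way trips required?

11

Counting alone: each trip to the east ledge takes at most 3 across and each return brings at least 1 back, so after t trips out (and t−1 returns) at most 3t − (t−1) of the 10 are across; that first reaches 10 at t = 5, so at least 9 crossings are needed.
The safety rule pushes this higher. Following every safe sequence of crossings, the most of the 10 that can be at the east ledge as the rope basket arrives there on crossing 9 is 9 — never all 10.
So no plan with fewer than 11 crossings exists, and this one achieves 11:
1. bodyguard A and diplomat A cross → the east ledge.
2. bodyguard A crosses ← the west ledge.
3. diplomat B, diplomat C, and diplomat D cross → the east ledge.
4. diplomat A crosses ← the west ledge.
5. bodyguard B, bodyguard C, and bodyguard D cross → the east ledge.
6. bodyguard D and diplomat D cross ← the west ledge.
7. bodyguard A, bodyguard D, and bodyguard E cross → the east ledge.
8. diplomat C crosses ← the west ledge.
9. diplomat A and diplomat D cross → the east ledge.
10. diplomat A crosses ← the west ledge.
11. diplomat A, diplomat C, and diplomat E cross → the east ledge.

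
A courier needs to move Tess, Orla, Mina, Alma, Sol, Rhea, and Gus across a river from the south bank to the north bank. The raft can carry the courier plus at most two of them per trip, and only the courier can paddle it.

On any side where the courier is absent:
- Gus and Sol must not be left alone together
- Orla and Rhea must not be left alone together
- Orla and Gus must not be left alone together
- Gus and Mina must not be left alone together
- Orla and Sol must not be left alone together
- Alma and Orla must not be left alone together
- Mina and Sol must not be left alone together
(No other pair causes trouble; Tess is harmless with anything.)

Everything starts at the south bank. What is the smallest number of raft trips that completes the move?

impossible

Whatever the first load, the items left behind include a forbidden pair without the courier. No opening move is safe, so no plan exists.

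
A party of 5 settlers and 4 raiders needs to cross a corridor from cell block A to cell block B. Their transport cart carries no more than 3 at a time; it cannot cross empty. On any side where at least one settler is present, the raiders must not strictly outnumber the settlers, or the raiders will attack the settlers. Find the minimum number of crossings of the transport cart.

7

Counting alone: each trip to cell block B takes at most 3 across and each return brings at least 1 back, so after t trips out (and t−1 returns) at most 3t − (t−1) of the 9 are across; that first reaches 9 at t = 4, so at least 7 crossings are needed.
The plan below uses exactly 7 crossings, so it is optimal:
1. 3 raiders → cell block B.  (cell block A: 5S 1R; cell block B: 0S 3R)
2. 1 raider ← cell block A.  (cell block A: 5S 2R; cell block B: 0S 2R)
3. 3 settlers → cell block B.  (cell block A: 2S 2R; cell block B: 3S 2R)
4. 1 settler ← cell block A.  (cell block A: 3S 2R; cell block B: 2S 2R)
5. 2 settlers and 1 raider → cell block B.  (cell block A: 1S 1R; cell block B: 4S 3R)
6. 1 settler ← cell block A.  (cell block A: 2S 1R; cell block B: 3S 3R)
7. 2 settlers and 1 raider → cell block B.  (cell block A: 0S 0R; cell block B: 5S 4R)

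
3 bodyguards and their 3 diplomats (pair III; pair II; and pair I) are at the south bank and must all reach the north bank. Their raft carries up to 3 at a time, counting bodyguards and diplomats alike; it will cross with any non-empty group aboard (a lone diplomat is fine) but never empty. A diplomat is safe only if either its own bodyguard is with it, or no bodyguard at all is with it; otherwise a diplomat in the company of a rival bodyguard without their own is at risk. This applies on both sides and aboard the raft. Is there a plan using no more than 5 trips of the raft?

Yes — this plan uses 5 crossings (≤ 5):
1. bodyguard III and diplomat III cross → the north bank.
2. bodyguard III crosses ← the south bank.
3. bodyguard I, bodyguard II, and bodyguard III cross → the north bank.
4. diplomat III crosses ← the south bank.
5. diplomat I, diplomat II, and diplomat III cross → the north bank.

Yes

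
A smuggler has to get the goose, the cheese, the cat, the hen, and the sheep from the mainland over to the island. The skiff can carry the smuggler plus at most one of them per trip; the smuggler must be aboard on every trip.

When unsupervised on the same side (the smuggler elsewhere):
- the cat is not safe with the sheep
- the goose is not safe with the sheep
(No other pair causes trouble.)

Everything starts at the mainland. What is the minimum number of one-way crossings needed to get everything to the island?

11

Counting alone: the smuggler can take at most 1 across per trip to the island, so moving all 5 needs at least 5 loaded trips out, with a return between consecutive ones — at least 9 crossings.
The safety rule pushes this higher. Following every safe sequence of crossings, the most of the 5 that can be at the island as the skiff arrives there on crossing 9 is 4 — never all 5.
So no plan with fewer than 11 crossings exists, and this one achieves 11:
1. Smuggler goes to the island with the sheep.  [the mainland: the cat, the cheese, the goose, the hen | the island: the sheep]
2. Smuggler goes back to the mainland alone.  [the mainland: the cat, the cheese, the goose, the hen | the island: the sheep]
3. Smuggler goes to the island with the goose.  [the mainland: the cat, the cheese, the hen | the island: the goose, the sheep]
4. Smuggler goes back to the mainland with the sheep.  [the mainland: the cat, the cheese, the hen, the sheep | the island: the goose]
5. Smuggler goes to the island with the cat.  [the mainland: the cheese, the hen, the sheep | the island: the cat, the goose]
6. Smuggler goes back to the mainland alone.  [the mainland: the cheese, the hen, the sheep | the island: the cat, the goose]
7. Smuggler goes to the island with the cheese.  [the mainland: the hen, the sheep | the island: the cat, the cheese, the goose]
8. Smuggler goes back to the mainland alone.  [the mainland: the hen, the sheep | the island: the cat, the cheese, the goose]
9. Smuggler goes to the island with the hen.  [the mainland: the sheep | the island: the cat, the cheese, the goose, the hen]
10. Smuggler goes back to the mainland alone.  [the mainland: the sheep | the island: the cat, the cheese, the goose, the hen]
11. Smuggler goes to the island with the sheep.  [the mainland: — | the island: the cat, the cheese, the goose, the hen, the sheep]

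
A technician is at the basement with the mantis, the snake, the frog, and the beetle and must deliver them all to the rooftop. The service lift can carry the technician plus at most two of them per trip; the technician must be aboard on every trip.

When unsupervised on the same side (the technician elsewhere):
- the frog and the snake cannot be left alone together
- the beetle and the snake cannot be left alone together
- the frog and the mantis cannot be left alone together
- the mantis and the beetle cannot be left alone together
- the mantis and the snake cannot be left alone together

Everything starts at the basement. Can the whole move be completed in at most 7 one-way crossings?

Yes

Yes — this plan uses 5 crossings (≤ 7):
1. Technician goes to the rooftop with the mantis and the snake.  [the basement: the beetle, the frog | the rooftop: the mantis, the snake]
2. Technician goes back to the basement with the mantis.  [the basement: the beetle, the frog, the mantis | the rooftop: the snake]
3. Technician goes to the rooftop with the beetle and the frog.  [the basement: the mantis | the rooftop: the beetle, the frog, the snake]
4. Technician goes back to the basement with the snake.  [the basement: the mantis, the snake | the rooftop: the beetle, the frog]
5. Technician goes to the rooftop with the mantis and the snake.  [the basement: — | the rooftop: the beetle, the frog, the mantis, the snake]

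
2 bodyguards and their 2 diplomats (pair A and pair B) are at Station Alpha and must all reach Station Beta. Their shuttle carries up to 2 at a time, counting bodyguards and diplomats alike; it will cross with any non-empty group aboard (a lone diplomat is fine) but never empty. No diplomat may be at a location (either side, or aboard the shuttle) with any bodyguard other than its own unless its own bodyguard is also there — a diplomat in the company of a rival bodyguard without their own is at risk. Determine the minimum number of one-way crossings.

5

Counting alone: each trip to Station Beta takes at most 2 across and each return brings at least 1 back, so after t trips out (and t−1 returns) at most 2t − (t−1) of the 4 are across; that first reaches 4 at t = 3, so at least 5 crossings are needed.
The plan below uses exactly 5 crossings, so it is optimal:
1. bodyguard A and diplomat A cross → Station Beta.
2. bodyguard A crosses ← Station Alpha.
3. bodyguard A and bodyguard B cross → Station Beta.
4. bodyguard B crosses ← Station Alpha.
5. bodyguard B and diplomat B cross → Station Beta.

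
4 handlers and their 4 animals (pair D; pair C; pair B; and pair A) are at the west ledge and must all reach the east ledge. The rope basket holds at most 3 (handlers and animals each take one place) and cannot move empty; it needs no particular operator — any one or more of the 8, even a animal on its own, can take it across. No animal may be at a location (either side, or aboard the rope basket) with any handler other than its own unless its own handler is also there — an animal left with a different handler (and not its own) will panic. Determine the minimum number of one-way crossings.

Counting alone: each trip to the east ledge takes at most 3 across and each return brings at least 1 back, so after t trips out (and t−1 returns) at most 3t − (t−1) of the 8 are across; that first reaches 8 at t = 4, so at least 7 crossings are needed.
The safety rule pushes this higher. Following every safe sequence of crossings, the most of the 8 that can be at the east ledge as the rope basket arrives there on crossing 7 is 7 — never all 8.
So no plan with fewer than 9 crossings exists, and this one achieves 9:
1. animal D and handler D cross → the east ledge.
2. handler D crosses ← the west ledge.
3. animal C, handler C, and handler D cross → the east ledge.
4. animal D and handler D cross ← the west ledge.
5. handler A, handler B, and handler D cross → the east ledge.
6. animal C crosses ← the west ledge.
7. animal C and animal D cross → the east ledge.
8. animal D crosses ← the west ledge.
9. animal A, animal B, and animal D cross → the east ledge.

9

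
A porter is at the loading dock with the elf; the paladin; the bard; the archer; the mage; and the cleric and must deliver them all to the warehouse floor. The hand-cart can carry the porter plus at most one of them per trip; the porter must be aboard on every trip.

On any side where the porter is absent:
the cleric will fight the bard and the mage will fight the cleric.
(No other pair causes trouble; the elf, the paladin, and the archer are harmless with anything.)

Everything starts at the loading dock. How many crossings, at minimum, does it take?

13

Counting alone: the porter can take at most 1 across per trip to the warehouse floor, so moving all 6 needs at least 6 loaded trips out, with a return between consecutive ones — at least 11 crossings.
The safety rule pushes this higher. Following every safe sequence of crossings, the most of the 6 that can be at the warehouse floor as the hand-cart arrives there on crossing 11 is 5 — never all 6.
So no plan with fewer than 13 crossings exists, and this one achieves 13:
1. Porter goes to the warehouse floor with the cleric.  [the loading dock: the archer, the bard, the elf, the mage, the paladin | the warehouse floor: the cleric]
2. Porter goes back to the loading dock alone.  [the loading dock: the archer, the bard, the elf, the mage, the paladin | the warehouse floor: the cleric]
3. Porter goes to the warehouse floor with the elf.  [the loading dock: the archer, the bard, the mage, the paladin | the warehouse floor: the cleric, the elf]
4. Porter goes back to the loading dock alone.  [the loading dock: the archer, the bard, the mage, the paladin | the warehouse floor: the cleric, the elf]
5. Porter goes to the warehouse floor with the paladin.  [the loading dock: the archer, the bard, the mage | the warehouse floor: the cleric, the elf, the paladin]
6. Porter goes back to the loading dock alone.  [the loading dock: the archer, the bard, the mage | the warehouse floor: the cleric, the elf, the paladin]
7. Porter goes to the warehouse floor with the bard.  [the loading dock: the archer, the mage | the warehouse floor: the bard, the cleric, the elf, the paladin]
8. Porter goes back to the loading dock with the cleric.  [the loading dock: the archer, the cleric, the mage | the warehouse floor: the bard, the elf, the paladin]
9. Porter goes to the warehouse floor with the mage.  [the loading dock: the archer, the cleric | the warehouse floor: the bard, the elf, the mage, the paladin]
10. Porter goes back to the loading dock alone.  [the loading dock: the archer, the cleric | the warehouse floor: the bard, the elf, the mage, the paladin]
11. Porter goes to the warehouse floor with the archer.  [the loading dock: the cleric | the warehouse floor: the archer, the bard, the elf, the mage, the paladin]
12. Porter goes back to the loading dock alone.  [the loading dock: the cleric | the warehouse floor: the archer, the bard, the elf, the mage, the paladin]
13. Porter goes to the warehouse floor with the cleric.  [the loading dock: — | the warehouse floor: the archer, the bard, the cleric, the elf, the mage, the paladin]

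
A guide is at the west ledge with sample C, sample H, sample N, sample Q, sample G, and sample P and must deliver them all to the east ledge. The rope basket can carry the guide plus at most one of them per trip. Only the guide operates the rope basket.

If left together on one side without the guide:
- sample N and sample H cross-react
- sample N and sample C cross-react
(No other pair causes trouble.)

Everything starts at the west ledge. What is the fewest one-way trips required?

13

Counting alone: the guide can take at most 1 across per trip to the east ledge, so moving all 6 needs at least 6 loaded trips out, with a return between consecutive ones — at least 11 crossings.
The safety rule pushes this higher. Following every safe sequence of crossings, the most of the 6 that can be at the east ledge as the rope basket arrives there on crossing 11 is 5 — never all 6.
So no plan with fewer than 13 crossings exists, and this one achieves 13:
1. Guide goes to the east ledge with sample N.  [the west ledge: sample C, sample G, sample H, sample P, sample Q | the east ledge: sample N]
2. Guide goes back to the west ledge alone.  [the west ledge: sample C, sample G, sample H, sample P, sample Q | the east ledge: sample N]
3. Guide goes to the east ledge with sample C.  [the west ledge: sample G, sample H, sample P, sample Q | the east ledge: sample C, sample N]
4. Guide goes back to the west ledge with sample N.  [the west ledge: sample G, sample H, sample N, sample P, sample Q | the east ledge: sample C]
5. Guide goes to the east ledge with sample H.  [the west ledge: sample G, sample N, sample P, sample Q | the east ledge: sample C, sample H]
6. Guide goes back to the west ledge alone.  [the west ledge: sample G, sample N, sample P, sample Q | the east ledge: sample C, sample H]
7. Guide goes to the east ledge with sample Q.  [the west ledge: sample G, sample N, sample P | the east ledge: sample C, sample H, sample Q]
8. Guide goes back to the west ledge alone.  [the west ledge: sample G, sample N, sample P | the east ledge: sample C, sample H, sample Q]
9. Guide goes to the east ledge with sample G.  [the west ledge: sample N, sample P | the east ledge: sample C, sample G, sample H, sample Q]
10. Guide goes back to the west ledge alone.  [the west ledge: sample N, sample P | the east ledge: sample C, sample G, sample H, sample Q]
11. Guide goes to the east ledge with sample P.  [the west ledge: sample N | the east ledge: sample C, sample G, sample H, sample P, sample Q]
12. Guide goes back to the west ledge alone.  [the west ledge: sample N | the east ledge: sample C, sample G, sample H, sample P, sample Q]
13. Guide goes to the east ledge with sample N.  [the west ledge: — | the east ledge: sample C, sample G, sample H, sample N, sample P, sample Q]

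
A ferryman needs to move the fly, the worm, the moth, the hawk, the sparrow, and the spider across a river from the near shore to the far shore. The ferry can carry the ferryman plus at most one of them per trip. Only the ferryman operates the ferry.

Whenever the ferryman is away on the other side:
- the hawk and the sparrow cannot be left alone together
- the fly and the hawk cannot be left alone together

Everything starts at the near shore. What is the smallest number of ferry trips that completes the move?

13

Counting alone: the ferryman can take at most 1 across per trip to the far shore, so moving all 6 needs at least 6 loaded trips out, with a return between consecutive ones — at least 11 crossings.
The safety rule pushes this higher. Following every safe sequence of crossings, the most of the 6 that can be at the far shore as the ferry arrives there on crossing 11 is 5 — never all 6.
So no plan with fewer than 13 crossings exists, and this one achieves 13:
1. Ferryman goes to the far shore with the hawk.
2. Ferryman goes back to the near shore alone.
3. Ferryman goes to the far shore with the fly.
4. Ferryman goes back to the near shore with the hawk.
5. Ferryman goes to the far shore with the sparrow.
6. Ferryman goes back to the near shore alone.
7. Ferryman goes to the far shore with the worm.
8. Ferryman goes back to the near shore alone.
9. Ferryman goes to the far shore with the moth.
10. Ferryman goes back to the near shore alone.
11. Ferryman goes to the far shore with the spider.
12. Ferryman goes back to the near shore alone.
13. Ferryman goes to the far shore with the hawk.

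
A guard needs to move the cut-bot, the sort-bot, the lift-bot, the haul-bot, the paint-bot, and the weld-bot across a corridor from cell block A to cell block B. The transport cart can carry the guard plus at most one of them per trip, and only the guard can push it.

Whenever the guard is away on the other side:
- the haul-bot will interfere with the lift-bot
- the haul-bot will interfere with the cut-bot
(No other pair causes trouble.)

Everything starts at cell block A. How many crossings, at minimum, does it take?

Counting alone: the guard can take at most 1 across per trip to cell block B, so moving all 6 needs at least 6 loaded trips out, with a return between consecutive ones — at least 11 crossings.
The safety rule pushes this higher. Following every safe sequence of crossings, the most of the 6 that can be at cell block B as the transport cart arrives there on crossing 11 is 5 — never all 6.
So no plan with fewer than 13 crossings exists, and this one achieves 13:
1. Guard goes to cell block B with the haul-bot.  [cell block A: the cut-bot, the lift-bot, the paint-bot, the sort-bot, the weld-bot | cell block B: the haul-bot]
2. Guard goes back to cell block A alone.  [cell block A: the cut-bot, the lift-bot, the paint-bot, the sort-bot, the weld-bot | cell block B: the haul-bot]
3. Guard goes to cell block B with the cut-bot.  [cell block A: the lift-bot, the paint-bot, the sort-bot, the weld-bot | cell block B: the cut-bot, the haul-bot]
4. Guard goes back to cell block A with the haul-bot.  [cell block A: the haul-bot, the lift-bot, the paint-bot, the sort-bot, the weld-bot | cell block B: the cut-bot]
5. Guard goes to cell block B with the lift-bot.  [cell block A: the haul-bot, the paint-bot, the sort-bot, the weld-bot | cell block B: the cut-bot, the lift-bot]
6. Guard goes back to cell block A alone.  [cell block A: the haul-bot, the paint-bot, the sort-bot, the weld-bot | cell block B: the cut-bot, the lift-bot]
7. Guard goes to cell block B with the sort-bot.  [cell block A: the haul-bot, the paint-bot, the weld-bot | cell block B: the cut-bot, the lift-bot, the sort-bot]
8. Guard goes back to cell block A alone.  [cell block A: the haul-bot, the paint-bot, the weld-bot | cell block B: the cut-bot, the lift-bot, the sort-bot]
9. Guard goes to cell block B with the paint-bot.  [cell block A: the haul-bot, the weld-bot | cell block B: the cut-bot, the lift-bot, the paint-bot, the sort-bot]
10. Guard goes back to cell block A alone.  [cell block A: the haul-bot, the weld-bot | cell block B: the cut-bot, the lift-bot, the paint-bot, the sort-bot]
11. Guard goes to cell block B with the weld-bot.  [cell block A: the haul-bot | cell block B: the cut-bot, the lift-bot, the paint-bot, the sort-bot, the weld-bot]
12. Guard goes back to cell block A alone.  [cell block A: the haul-bot | cell block B: the cut-bot, the lift-bot, the paint-bot, the sort-bot, the weld-bot]
13. Guard goes to cell block B with the haul-bot.  [cell block A: — | cell block B: the cut-bot, the haul-bot, the lift-bot, the paint-bot, the sort-bot, the weld-bot]

13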